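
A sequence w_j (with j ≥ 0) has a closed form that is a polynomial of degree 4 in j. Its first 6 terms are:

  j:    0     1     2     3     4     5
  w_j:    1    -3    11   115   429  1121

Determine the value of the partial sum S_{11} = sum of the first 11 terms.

1st diffs: -4, 14, 104, 314, 692.
2nd diffs: 18, 90, 210, 378.
3rd diffs: 72, 120, 168.
4th diffs: 48, 48 (constant).
So w_j = 2j^4 - 5j^2 - j + 1.
Continuing: …, 2407, 4551, 7865, 12709, …, w_{10} = 19491.
Summing j = 0..10 (11 terms) gives 48697.

48697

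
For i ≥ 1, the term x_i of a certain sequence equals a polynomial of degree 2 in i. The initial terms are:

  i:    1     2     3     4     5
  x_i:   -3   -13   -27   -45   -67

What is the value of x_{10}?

-237

1st diffs: -10, -14, -18, -22.
2nd diffs: -4, -4, -4 (constant).
Newton forward-difference form: x_i = -3 + (-10)·C(i-1,1) + (-4)·C(i-1,2).
At i = 10: i-1 = 9, so x_{10} = -3 - 90 - 144 = -237.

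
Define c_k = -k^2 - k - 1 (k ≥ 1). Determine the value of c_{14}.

c_{14} = -1·14^2 - 1·14 - 1 = -211.

-211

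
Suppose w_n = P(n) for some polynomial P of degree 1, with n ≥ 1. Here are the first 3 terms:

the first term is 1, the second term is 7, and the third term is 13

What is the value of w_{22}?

1st diffs: 6, 6 (constant).
So w_n = 6n - 5.
Evaluating at n = 22 gives w_{22} = 127.

127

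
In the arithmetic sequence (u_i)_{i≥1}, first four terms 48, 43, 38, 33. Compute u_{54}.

-217

Common difference d = -5.
u_i = 48 + (i - 1)·(-5).
u_{54} = 48 + 53·(-5) = -217.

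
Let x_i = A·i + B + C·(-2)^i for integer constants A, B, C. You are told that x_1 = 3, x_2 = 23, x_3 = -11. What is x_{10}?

3099

Write the equations: A + B - 2C = 3; 2A + B + 4C = 23; 3A + B - 8C = -11.
Subtracting the first from the second: A + 6C = 20.
Subtracting the second from the third: A - 12C = -34.
Solving: C = 3, A = 2, then B = 7.
So x_i = 2·i + 7 + 3·(-2)^i; at i=10 this is 3099.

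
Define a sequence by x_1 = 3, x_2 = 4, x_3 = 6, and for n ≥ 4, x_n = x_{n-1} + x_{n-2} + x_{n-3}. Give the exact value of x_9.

263

x_4 = 13, x_5 = 23, x_6 = 42, x_7 = 78, x_8 = 143, x_9 = 263.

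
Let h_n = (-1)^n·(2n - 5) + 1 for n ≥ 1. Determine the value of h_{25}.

(-1)^25 = -1; 2n - 5 at n=25 is 45; so h_{25} = -44.

-44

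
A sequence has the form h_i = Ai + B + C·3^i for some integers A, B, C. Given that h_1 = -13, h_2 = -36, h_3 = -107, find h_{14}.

Plug in i = 1, 2, 3: A + B + 3C = -13; 2A + B + 9C = -36; 3A + B + 27C = -107.
Subtracting the first from the second: A + 6C = -23.
Subtracting the second from the third: A + 18C = -71.
Solving: C = -4, A = 1, then B = -2.
Hence h_{14} = 1·14 + (-2) + (-4)·4782969 = -19131864.

-19131864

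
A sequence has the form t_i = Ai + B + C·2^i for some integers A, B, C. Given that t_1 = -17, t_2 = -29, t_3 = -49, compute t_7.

Plug in i = 1, 2, 3: A + B + 2C = -17; 2A + B + 4C = -29; 3A + B + 8C = -49.
Subtracting the first from the second: A + 2C = -12.
Subtracting the second from the third: A + 4C = -20.
Solving: C = -4, A = -4, then B = -5.
Hence t_7 = -4·7 + (-5) + (-4)·128 = -545.

-545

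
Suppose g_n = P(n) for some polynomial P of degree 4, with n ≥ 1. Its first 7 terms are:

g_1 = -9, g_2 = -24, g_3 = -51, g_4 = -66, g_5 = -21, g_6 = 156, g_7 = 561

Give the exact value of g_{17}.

1st diffs: -15, -27, -15, 45, 177, 405.
2nd diffs: -12, 12, 60, 132, 228.
3rd diffs: 24, 48, 72, 96.
4th diffs: 24, 24, 24 (constant).
Newton forward-difference form: g_n = -9 + (-15)·C(n-1,1) + (-12)·C(n-1,2) + 24·C(n-1,3) + 24·C(n-1,4).
At n = 17: n-1 = 16, so g_{17} = -9 - 240 - 1440 + 13440 + 43680 = 55431.

55431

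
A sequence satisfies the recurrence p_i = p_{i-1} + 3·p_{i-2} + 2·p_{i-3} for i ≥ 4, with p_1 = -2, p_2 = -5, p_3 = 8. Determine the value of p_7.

-27

p_4 = -11;  p_5 = 3;  p_6 = -14;  p_7 = -27.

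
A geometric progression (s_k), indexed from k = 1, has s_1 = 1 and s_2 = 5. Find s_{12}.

48828125

Common ratio r = 5.
s_k = 1·5^(k-1).
s_{12} = 1·5^11 = 48828125.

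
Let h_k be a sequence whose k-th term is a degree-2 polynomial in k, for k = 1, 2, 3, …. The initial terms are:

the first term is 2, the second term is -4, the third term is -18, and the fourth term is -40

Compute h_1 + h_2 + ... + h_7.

-392

1st diffs: -6, -14, -22.
2nd diffs: -8, -8 (constant).
Newton forward-difference form: h_k = 2 + (-6)·C(k-1,1) + (-8)·C(k-1,2).
Continuing: -70, -108, -154.
Summing k = 1..7 (7 terms) gives -392.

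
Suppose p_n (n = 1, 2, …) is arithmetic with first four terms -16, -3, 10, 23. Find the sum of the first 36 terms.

7614

Common difference d = 13.
p_n = -16 + (n - 1)·13.
p_{36} = 439; S = 36·(-16 + 439)/2 = 7614.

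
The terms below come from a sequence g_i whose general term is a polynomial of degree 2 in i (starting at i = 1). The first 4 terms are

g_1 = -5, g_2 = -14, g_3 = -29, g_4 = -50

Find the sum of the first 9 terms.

-873

1st diffs: -9, -15, -21.
2nd diffs: -6, -6 (constant).
Newton forward-difference form: g_i = -5 + (-9)·C(i-1,1) + (-6)·C(i-1,2).
Continuing: …, -77, -110, -149, -194, …, g_9 = -245.
Summing i = 1..9 (9 terms) gives -873.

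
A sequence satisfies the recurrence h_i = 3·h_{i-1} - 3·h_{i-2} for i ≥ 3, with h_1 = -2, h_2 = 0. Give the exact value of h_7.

54

Compute successive terms:
h_3 = 6;  h_4 = 18;  h_5 = 36;  h_6 = 54;  h_7 = 54.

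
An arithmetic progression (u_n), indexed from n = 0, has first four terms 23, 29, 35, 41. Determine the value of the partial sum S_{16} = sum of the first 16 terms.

Common difference d = 6.
u_n = 23 + (n - 0)·6.
u_{15} = 113; S = 16·(23 + 113)/2 = 1088.

1088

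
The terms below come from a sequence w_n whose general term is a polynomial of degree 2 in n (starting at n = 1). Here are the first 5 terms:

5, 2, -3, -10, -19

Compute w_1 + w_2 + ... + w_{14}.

-931

1st diffs: -3, -5, -7, -9.
2nd diffs: -2, -2, -2 (constant).
Newton forward-difference form: w_n = 5 + (-3)·C(n-1,1) + (-2)·C(n-1,2).
Continuing: …, -30, -43, -58, -75, …, w_{14} = -190.
Summing n = 1..14 (14 terms) gives -931.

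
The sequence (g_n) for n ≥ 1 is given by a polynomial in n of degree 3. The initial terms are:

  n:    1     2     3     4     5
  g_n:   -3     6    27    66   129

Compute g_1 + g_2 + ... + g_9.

1st diffs: 9, 21, 39, 63.
2nd diffs: 12, 18, 24.
3rd diffs: 6, 6 (constant).
Newton forward-difference form: g_n = -3 + 9·C(n-1,1) + 12·C(n-1,2) + 6·C(n-1,3).
Continuing: 222, 351, 522, 741.
Summing n = 1..9 (9 terms) gives 2061.

2061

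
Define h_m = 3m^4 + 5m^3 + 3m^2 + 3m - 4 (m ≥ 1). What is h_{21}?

631130

h_{21} = 3·21^4 + 5·21^3 + 3·21^2 + 3·21 - 4 = 631130.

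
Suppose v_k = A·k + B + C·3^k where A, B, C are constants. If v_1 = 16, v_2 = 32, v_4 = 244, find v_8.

At k = 1, 2, 4: A + B + 3C = 16; 2A + B + 9C = 32; 4A + B + 81C = 244.
Subtracting the first from the second: A + 6C = 16.
Subtracting the second from the third: 2A + 72C = 212.
Solving: C = 3, A = -2, then B = 9.
Therefore v_8 = -16 + 9 + 3·6561 = 19676.

19676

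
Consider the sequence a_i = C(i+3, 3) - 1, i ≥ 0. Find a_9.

C(12, 3) = 220, so a_9 = 219.

219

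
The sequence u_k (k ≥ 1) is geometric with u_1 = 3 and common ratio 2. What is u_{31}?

3221225472

u_k = 3·2^(k-1).
u_{31} = 3·2^30 = 3221225472.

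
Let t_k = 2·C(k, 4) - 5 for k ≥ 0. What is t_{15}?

C(15, 4) = 1365, so t_{15} = 2725.

2725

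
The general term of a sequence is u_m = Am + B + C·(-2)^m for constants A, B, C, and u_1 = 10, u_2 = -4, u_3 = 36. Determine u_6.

-168

At m = 1, 2, 3: A + B - 2C = 10; 2A + B + 4C = -4; 3A + B - 8C = 36.
Subtracting the first from the second: A + 6C = -14.
Subtracting the second from the third: A - 12C = 40.
Solving: C = -3, A = 4, then B = 0.
So u_m = 4·m + 0 + (-3)·(-2)^m; at m=6 this is -168.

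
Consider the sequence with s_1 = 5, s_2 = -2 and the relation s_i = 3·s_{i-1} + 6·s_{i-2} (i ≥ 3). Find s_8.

25812

Iterate the recurrence:
s_3 = 24  s_4 = 60  s_5 = 324  s_6 = 1332  s_7 = 5940  s_8 = 25812.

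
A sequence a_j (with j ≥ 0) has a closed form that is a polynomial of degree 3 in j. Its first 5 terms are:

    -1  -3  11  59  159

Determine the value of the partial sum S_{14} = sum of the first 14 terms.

1st diffs: -2, 14, 48, 100.
2nd diffs: 16, 34, 52.
3rd diffs: 18, 18 (constant).
Newton forward-difference form: a_j = -1 + (-2)·C(j,1) + 16·C(j,2) + 18·C(j,3).
Continuing: …, 329, 587, 951, 1439, …, a_{13} = 6369.
Summing j = 0..13 (14 terms) gives 23646.

23646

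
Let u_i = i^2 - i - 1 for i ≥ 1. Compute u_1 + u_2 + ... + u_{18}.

Over i = 1..18: Σi = 171, Σi² = 2109.
Total = (1)·2109 + (-1)·171 + (-1)·18 = 1920.

1920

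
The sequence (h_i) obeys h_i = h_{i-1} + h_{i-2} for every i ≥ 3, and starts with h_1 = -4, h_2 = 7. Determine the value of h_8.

Step forward from the initial values:
h_3 = 3; h_4 = 10; h_5 = 13; h_6 = 23; h_7 = 36; h_8 = 59.

59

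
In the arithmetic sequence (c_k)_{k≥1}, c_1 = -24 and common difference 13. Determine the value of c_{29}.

c_k = -24 + (k - 1)·13.
c_{29} = -24 + 28·13 = 340.

340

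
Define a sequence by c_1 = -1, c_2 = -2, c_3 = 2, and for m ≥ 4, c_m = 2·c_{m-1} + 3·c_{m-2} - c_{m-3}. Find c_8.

81

Step forward from the initial values:
c_4 = -1; c_5 = 6; c_6 = 7; c_7 = 33; c_8 = 81.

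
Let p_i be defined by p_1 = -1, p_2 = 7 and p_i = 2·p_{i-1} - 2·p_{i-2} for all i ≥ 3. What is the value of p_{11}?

256

Step forward from the initial values:
p_3 = 16, p_4 = 18, p_5 = 4, p_6 = -28, p_7 = -64, p_8 = -72, p_9 = -16, p_{10} = 112, p_{11} = 256.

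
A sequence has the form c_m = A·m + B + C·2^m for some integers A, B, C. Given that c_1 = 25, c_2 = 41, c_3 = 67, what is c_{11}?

At m = 1, 2, 3: A + B + 2C = 25; 2A + B + 4C = 41; 3A + B + 8C = 67.
Subtracting the first from the second: A + 2C = 16.
Subtracting the second from the third: A + 4C = 26.
Solving: C = 5, A = 6, then B = 9.
Hence c_{11} = 6·11 + 9 + 5·2048 = 10315.

10315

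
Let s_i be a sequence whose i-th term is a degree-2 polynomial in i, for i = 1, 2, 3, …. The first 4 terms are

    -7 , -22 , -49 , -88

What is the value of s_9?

-463

1st diffs: -15, -27, -39.
2nd diffs: -12, -12 (constant).
Newton forward-difference form: s_i = -7 + (-15)·C(i-1,1) + (-12)·C(i-1,2).
At i = 9: i-1 = 8, so s_9 = -7 - 120 - 336 = -463.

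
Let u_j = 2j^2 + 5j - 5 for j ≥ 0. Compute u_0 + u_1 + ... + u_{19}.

Over j = 0..19: Σj = 190, Σj² = 2470.
Total = (2)·2470 + (5)·190 + (-5)·20 = 5790.

5790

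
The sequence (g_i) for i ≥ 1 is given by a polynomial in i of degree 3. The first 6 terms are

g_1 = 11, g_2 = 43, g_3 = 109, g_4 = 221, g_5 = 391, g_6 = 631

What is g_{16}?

1st diffs: 32, 66, 112, 170, 240.
2nd diffs: 34, 46, 58, 70.
3rd diffs: 12, 12, 12 (constant).
Newton forward-difference form: g_i = 11 + 32·C(i-1,1) + 34·C(i-1,2) + 12·C(i-1,3).
At i = 16: i-1 = 15, so g_{16} = 11 + 480 + 3570 + 5460 = 9521.

9521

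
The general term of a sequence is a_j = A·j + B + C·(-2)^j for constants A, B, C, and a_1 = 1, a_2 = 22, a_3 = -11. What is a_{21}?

-6291389

Plug in j = 1, 2, 3: A + B - 2C = 1; 2A + B + 4C = 22; 3A + B - 8C = -11.
Subtracting the first from the second: A + 6C = 21.
Subtracting the second from the third: A - 12C = -33.
Solving: C = 3, A = 3, then B = 4.
So a_j = 3·j + 4 + 3·(-2)^j; at j=21 this is -6291389.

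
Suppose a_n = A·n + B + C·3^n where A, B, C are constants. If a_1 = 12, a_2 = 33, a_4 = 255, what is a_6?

The three given values yield: A + B + 3C = 12; 2A + B + 9C = 33; 4A + B + 81C = 255.
Subtracting the first from the second: A + 6C = 21.
Subtracting the second from the third: 2A + 72C = 222.
Solving: C = 3, A = 3, then B = 0.
So a_n = 3·n + 0 + 3·3^n; at n=6 this is 2205.

2205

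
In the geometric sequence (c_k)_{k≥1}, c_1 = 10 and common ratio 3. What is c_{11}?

590490

c_k = 10·3^(k-1).
c_{11} = 10·3^10 = 590490.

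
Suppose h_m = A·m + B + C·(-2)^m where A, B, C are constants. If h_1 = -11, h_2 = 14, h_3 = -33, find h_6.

The three given values yield: A + B - 2C = -11; 2A + B + 4C = 14; 3A + B - 8C = -33.
Subtracting the first from the second: A + 6C = 25.
Subtracting the second from the third: A - 12C = -47.
Solving: C = 4, A = 1, then B = -4.
Therefore h_6 = 6 + (-4) + 4·64 = 258.

258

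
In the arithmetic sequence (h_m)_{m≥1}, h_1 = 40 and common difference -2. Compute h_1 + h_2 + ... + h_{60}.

h_m = 40 + (m - 1)·(-2).
h_{60} = -78; S = 60·(40 + (-78))/2 = -1140.

-1140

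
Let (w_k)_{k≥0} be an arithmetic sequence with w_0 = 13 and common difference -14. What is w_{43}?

w_k = 13 + (k - 0)·(-14).
w_{43} = 13 + 43·(-14) = -589.

-589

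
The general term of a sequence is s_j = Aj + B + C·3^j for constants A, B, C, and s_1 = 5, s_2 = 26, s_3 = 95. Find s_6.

2894

At j = 1, 2, 3: A + B + 3C = 5; 2A + B + 9C = 26; 3A + B + 27C = 95.
Subtracting the first from the second: A + 6C = 21.
Subtracting the second from the third: A + 18C = 69.
Solving: C = 4, A = -3, then B = -4.
Hence s_6 = -3·6 + (-4) + 4·729 = 2894.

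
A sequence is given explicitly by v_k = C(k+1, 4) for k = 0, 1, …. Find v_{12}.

C(13, 4) = 715, so v_{12} = 715.

715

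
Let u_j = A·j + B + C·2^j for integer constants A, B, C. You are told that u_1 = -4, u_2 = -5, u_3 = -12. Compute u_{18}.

-786345

The three given values yield: A + B + 2C = -4; 2A + B + 4C = -5; 3A + B + 8C = -12.
Subtracting the first from the second: A + 2C = -1.
Subtracting the second from the third: A + 4C = -7.
Solving: C = -3, A = 5, then B = -3.
So u_j = 5·j + (-3) + (-3)·2^j; at j=18 this is -786345.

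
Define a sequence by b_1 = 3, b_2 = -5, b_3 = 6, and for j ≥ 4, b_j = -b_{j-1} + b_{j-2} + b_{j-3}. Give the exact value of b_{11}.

18

Step forward from the initial values:
b_4 = -8, b_5 = 9, b_6 = -11, b_7 = 12, b_8 = -14, b_9 = 15, b_{10} = -17, b_{11} = 18.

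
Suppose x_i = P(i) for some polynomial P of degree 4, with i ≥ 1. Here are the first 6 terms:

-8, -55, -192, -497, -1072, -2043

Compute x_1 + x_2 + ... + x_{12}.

1st diffs: -47, -137, -305, -575, -971.
2nd diffs: -90, -168, -270, -396.
3rd diffs: -78, -102, -126.
4th diffs: -24, -24 (constant).
Newton forward-difference form: x_i = -8 + (-47)·C(i-1,1) + (-90)·C(i-1,2) + (-78)·C(i-1,3) + (-24)·C(i-1,4).
Continuing: …, -3560, -5797, -8952, -13247, …, x_{12} = -26265.
Summing i = 1..12 (12 terms) gives -80616.

-80616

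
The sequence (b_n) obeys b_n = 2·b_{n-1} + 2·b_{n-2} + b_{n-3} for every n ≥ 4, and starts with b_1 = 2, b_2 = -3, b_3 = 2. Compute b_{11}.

Applying the relation repeatedly:
b_4 = 0;  b_5 = 1;  b_6 = 4;  b_7 = 10;  b_8 = 29;  b_9 = 82;  b_{10} = 232;  b_{11} = 657.

657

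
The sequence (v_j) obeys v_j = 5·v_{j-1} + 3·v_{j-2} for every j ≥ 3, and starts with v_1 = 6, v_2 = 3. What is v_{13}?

Step forward from the initial values:
v_3 = 33  v_4 = 174  v_5 = 969  …  v_{10} = 5060838  v_{11} = 28044033  v_{12} = 155402679  v_{13} = 861145494.

861145494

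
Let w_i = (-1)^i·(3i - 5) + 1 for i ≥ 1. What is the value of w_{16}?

(-1)^16 = 1; 3i - 5 at i=16 is 43; so w_{16} = 44.

44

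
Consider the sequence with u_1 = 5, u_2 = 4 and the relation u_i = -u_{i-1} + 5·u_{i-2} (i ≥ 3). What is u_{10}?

-10381

u_3 = 21, u_4 = -1, u_5 = 106, u_6 = -111, u_7 = 641, u_8 = -1196, u_9 = 4401, u_{10} = -10381.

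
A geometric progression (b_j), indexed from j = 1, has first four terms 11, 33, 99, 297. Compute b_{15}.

Common ratio r = 3.
b_j = 11·3^(j-1).
b_{15} = 11·3^14 = 52612659.

52612659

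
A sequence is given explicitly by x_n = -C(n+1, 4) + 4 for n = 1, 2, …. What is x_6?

C(7, 4) = 35, so x_6 = -31.

-31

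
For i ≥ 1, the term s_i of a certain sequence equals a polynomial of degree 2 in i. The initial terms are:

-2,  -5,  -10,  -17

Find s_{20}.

-401

1st diffs: -3, -5, -7.
2nd diffs: -2, -2 (constant).
So s_i = -i^2 - 1.
Evaluating at i = 20 gives s_{20} = -401.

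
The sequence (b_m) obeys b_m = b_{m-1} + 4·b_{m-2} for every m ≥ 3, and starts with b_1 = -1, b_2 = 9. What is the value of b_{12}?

Step forward from the initial values:
b_3 = 5; b_4 = 41; b_5 = 61; b_6 = 225; b_7 = 469; b_8 = 1369; b_9 = 3245; b_{10} = 8721; b_{11} = 21701; b_{12} = 56585.

56585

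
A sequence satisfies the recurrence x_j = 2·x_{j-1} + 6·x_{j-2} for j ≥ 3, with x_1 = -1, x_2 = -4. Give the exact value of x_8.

Compute successive terms:
x_3 = -14  x_4 = -52  x_5 = -188  x_6 = -688  x_7 = -2504  x_8 = -9136.

-9136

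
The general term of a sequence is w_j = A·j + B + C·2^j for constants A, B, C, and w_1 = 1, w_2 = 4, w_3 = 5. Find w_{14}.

-16316

The three given values yield: A + B + 2C = 1; 2A + B + 4C = 4; 3A + B + 8C = 5.
Subtracting the first from the second: A + 2C = 3.
Subtracting the second from the third: A + 4C = 1.
Solving: C = -1, A = 5, then B = -2.
Hence w_{14} = 5·14 + (-2) + (-1)·16384 = -16316.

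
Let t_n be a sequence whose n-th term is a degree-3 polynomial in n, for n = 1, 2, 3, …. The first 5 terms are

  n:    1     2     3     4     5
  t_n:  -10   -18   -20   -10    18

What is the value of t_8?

270

1st diffs: -8, -2, 10, 28.
2nd diffs: 6, 12, 18.
3rd diffs: 6, 6 (constant).
Newton forward-difference form: t_n = -10 + (-8)·C(n-1,1) + 6·C(n-1,2) + 6·C(n-1,3).
At n = 8: n-1 = 7, so t_8 = -10 - 56 + 126 + 210 = 270.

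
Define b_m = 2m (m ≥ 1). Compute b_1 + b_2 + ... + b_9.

90

Over m = 1..9: Σm = 45.
Total = (2)·45 = 90.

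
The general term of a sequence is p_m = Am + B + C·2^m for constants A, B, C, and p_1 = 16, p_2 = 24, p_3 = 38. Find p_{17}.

393258

The three given values yield: A + B + 2C = 16; 2A + B + 4C = 24; 3A + B + 8C = 38.
Subtracting the first from the second: A + 2C = 8.
Subtracting the second from the third: A + 4C = 14.
Solving: C = 3, A = 2, then B = 8.
So p_m = 2·m + 8 + 3·2^m; at m=17 this is 393258.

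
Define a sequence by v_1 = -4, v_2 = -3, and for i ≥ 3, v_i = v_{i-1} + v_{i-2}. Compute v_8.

-71

Compute successive terms:
v_3 = -7, v_4 = -10, v_5 = -17, v_6 = -27, v_7 = -44, v_8 = -71.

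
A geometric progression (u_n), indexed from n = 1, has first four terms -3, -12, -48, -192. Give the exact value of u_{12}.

-12582912

Common ratio r = 4.
u_n = (-3)·4^(n-1).
u_{12} = (-3)·4^11 = -12582912.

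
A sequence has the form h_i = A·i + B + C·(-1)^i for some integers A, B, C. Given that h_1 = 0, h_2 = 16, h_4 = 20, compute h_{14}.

40

At i = 1, 2, 4: A + B - C = 0; 2A + B + C = 16; 4A + B + C = 20.
Subtracting the first from the second: A + 2C = 16.
Subtracting the second from the third: 2A = 4.
Solving: C = 7, A = 2, then B = 5.
Hence h_{14} = 2·14 + 5 + 7·1 = 40.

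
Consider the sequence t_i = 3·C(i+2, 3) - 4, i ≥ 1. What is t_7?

C(9, 3) = 84, so t_7 = 248.

248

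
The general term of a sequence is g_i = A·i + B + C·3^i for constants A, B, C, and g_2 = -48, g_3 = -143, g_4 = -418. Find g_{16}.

-215233678

The three given values yield: 2A + B + 9C = -48; 3A + B + 27C = -143; 4A + B + 81C = -418.
Subtracting the first from the second: A + 18C = -95.
Subtracting the second from the third: A + 54C = -275.
Solving: C = -5, A = -5, then B = 7.
Hence g_{16} = -5·16 + 7 + (-5)·43046721 = -215233678.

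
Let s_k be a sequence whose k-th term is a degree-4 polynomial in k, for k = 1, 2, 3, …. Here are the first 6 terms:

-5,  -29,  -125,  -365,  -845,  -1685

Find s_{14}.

-43685

1st diffs: -24, -96, -240, -480, -840.
2nd diffs: -72, -144, -240, -360.
3rd diffs: -72, -96, -120.
4th diffs: -24, -24 (constant).
Newton forward-difference form: s_k = -5 + (-24)·C(k-1,1) + (-72)·C(k-1,2) + (-72)·C(k-1,3) + (-24)·C(k-1,4).
At k = 14: k-1 = 13, so s_{14} = -5 - 312 - 5616 - 20592 - 17160 = -43685.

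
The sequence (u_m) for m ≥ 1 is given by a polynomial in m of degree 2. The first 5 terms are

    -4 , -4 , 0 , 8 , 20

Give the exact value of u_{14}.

308

1st diffs: 0, 4, 8, 12.
2nd diffs: 4, 4, 4 (constant).
Newton forward-difference form: u_m = -4 + 4·C(m-1,2).
At m = 14: m-1 = 13, so u_{14} = -4 + 312 = 308.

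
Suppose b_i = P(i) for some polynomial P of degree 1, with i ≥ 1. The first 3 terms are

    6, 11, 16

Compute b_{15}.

1st diffs: 5, 5 (constant).
So b_i = 5i + 1.
Evaluating at i = 15 gives b_{15} = 76.

76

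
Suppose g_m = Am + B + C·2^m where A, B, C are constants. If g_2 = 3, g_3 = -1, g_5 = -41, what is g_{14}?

At m = 2, 3, 5: 2A + B + 4C = 3; 3A + B + 8C = -1; 5A + B + 32C = -41.
Subtracting the first from the second: A + 4C = -4.
Subtracting the second from the third: 2A + 24C = -40.
Solving: C = -2, A = 4, then B = 3.
Therefore g_{14} = 56 + 3 + (-2)·16384 = -32709.

-32709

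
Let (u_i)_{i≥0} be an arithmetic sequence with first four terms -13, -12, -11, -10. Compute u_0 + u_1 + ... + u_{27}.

Common difference d = 1.
u_i = -13 + (i - 0)·1.
u_{27} = 14; S = 28·(-13 + 14)/2 = 14.

14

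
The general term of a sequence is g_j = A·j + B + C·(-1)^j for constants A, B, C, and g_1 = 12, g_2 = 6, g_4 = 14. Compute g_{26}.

102

The three given values yield: A + B - C = 12; 2A + B + C = 6; 4A + B + C = 14.
Subtracting the first from the second: A + 2C = -6.
Subtracting the second from the third: 2A = 8.
Solving: C = -5, A = 4, then B = 3.
So g_j = 4·j + 3 + (-5)·(-1)^j; at j=26 this is 102.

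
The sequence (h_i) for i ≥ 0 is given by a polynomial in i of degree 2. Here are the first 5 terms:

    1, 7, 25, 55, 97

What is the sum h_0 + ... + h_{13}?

4928

1st diffs: 6, 18, 30, 42.
2nd diffs: 12, 12, 12 (constant).
Newton forward-difference form: h_i = 1 + 6·C(i,1) + 12·C(i,2).
Continuing: …, 151, 217, 295, 385, …, h_{13} = 1015.
Summing i = 0..13 (14 terms) gives 4928.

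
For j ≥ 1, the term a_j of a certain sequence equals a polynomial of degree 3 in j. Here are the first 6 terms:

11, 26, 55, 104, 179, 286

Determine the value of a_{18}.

6250

1st diffs: 15, 29, 49, 75, 107.
2nd diffs: 14, 20, 26, 32.
3rd diffs: 6, 6, 6 (constant).
So a_j = j^3 + j^2 + 5j + 4.
Evaluating at j = 18 gives a_{18} = 6250.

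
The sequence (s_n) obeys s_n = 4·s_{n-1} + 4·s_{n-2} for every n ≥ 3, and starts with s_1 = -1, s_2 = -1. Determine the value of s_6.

Applying the relation repeatedly:
s_3 = -8;  s_4 = -36;  s_5 = -176;  s_6 = -848.

-848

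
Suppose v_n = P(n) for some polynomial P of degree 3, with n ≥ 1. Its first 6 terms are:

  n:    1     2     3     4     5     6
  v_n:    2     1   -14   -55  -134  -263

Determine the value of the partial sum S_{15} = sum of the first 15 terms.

-22825

1st diffs: -1, -15, -41, -79, -129.
2nd diffs: -14, -26, -38, -50.
3rd diffs: -12, -12, -12 (constant).
Newton forward-difference form: v_n = 2 + (-1)·C(n-1,1) + (-14)·C(n-1,2) + (-12)·C(n-1,3).
Continuing: …, -454, -719, -1070, -1519, …, v_{15} = -5654.
Summing n = 1..15 (15 terms) gives -22825.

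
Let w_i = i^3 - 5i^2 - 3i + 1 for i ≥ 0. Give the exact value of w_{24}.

10873

w_{24} = 1·24^3 - 5·24^2 - 3·24 + 1 = 10873.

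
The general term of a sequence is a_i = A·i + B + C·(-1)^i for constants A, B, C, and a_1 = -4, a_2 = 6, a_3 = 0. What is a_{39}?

72

Write the equations: A + B - C = -4; 2A + B + C = 6; 3A + B - C = 0.
Subtracting the first from the second: A + 2C = 10.
Subtracting the second from the third: A - 2C = -6.
Solving: C = 4, A = 2, then B = -2.
Hence a_{39} = 2·39 + (-2) + 4·(-1) = 72.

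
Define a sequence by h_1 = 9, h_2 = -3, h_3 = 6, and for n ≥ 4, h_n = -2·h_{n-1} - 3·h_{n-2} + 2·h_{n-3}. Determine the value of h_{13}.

h_4 = 15  h_5 = -54  h_6 = 75  h_7 = 42  h_8 = -417  h_9 = 858  h_{10} = -381  h_{11} = -2646  h_{12} = 8151  h_{13} = -9126.

-9126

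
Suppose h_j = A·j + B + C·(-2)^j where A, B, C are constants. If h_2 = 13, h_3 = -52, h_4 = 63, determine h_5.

-182

Plug in j = 2, 3, 4: 2A + B + 4C = 13; 3A + B - 8C = -52; 4A + B + 16C = 63.
Subtracting the first from the second: A - 12C = -65.
Subtracting the second from the third: A + 24C = 115.
Solving: C = 5, A = -5, then B = 3.
Therefore h_5 = -25 + 3 + 5·(-32) = -182.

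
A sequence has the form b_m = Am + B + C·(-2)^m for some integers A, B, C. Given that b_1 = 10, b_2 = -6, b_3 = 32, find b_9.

At m = 1, 2, 3: A + B - 2C = 10; 2A + B + 4C = -6; 3A + B - 8C = 32.
Subtracting the first from the second: A + 6C = -16.
Subtracting the second from the third: A - 12C = 38.
Solving: C = -3, A = 2, then B = 2.
Hence b_9 = 2·9 + 2 + (-3)·(-512) = 1556.

1556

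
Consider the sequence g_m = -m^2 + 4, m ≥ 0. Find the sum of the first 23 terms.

-3703

Over m = 0..22: Σm = 253, Σm² = 3795.
Total = (-1)·3795 + (4)·23 = -3703.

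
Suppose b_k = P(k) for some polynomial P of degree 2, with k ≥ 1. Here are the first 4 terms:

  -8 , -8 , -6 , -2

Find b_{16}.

1st diffs: 0, 2, 4.
2nd diffs: 2, 2 (constant).
Newton forward-difference form: b_k = -8 + 2·C(k-1,2).
At k = 16: k-1 = 15, so b_{16} = -8 + 210 = 202.

202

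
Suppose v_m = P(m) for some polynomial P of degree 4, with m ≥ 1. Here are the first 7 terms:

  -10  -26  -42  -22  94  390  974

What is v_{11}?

1st diffs: -16, -16, 20, 116, 296, 584.
2nd diffs: 0, 36, 96, 180, 288.
3rd diffs: 36, 60, 84, 108.
4th diffs: 24, 24, 24 (constant).
Newton forward-difference form: v_m = -10 + (-16)·C(m-1,1) + 36·C(m-1,3) + 24·C(m-1,4).
At m = 11: m-1 = 10, so v_{11} = -10 - 160 + 4320 + 5040 = 9190.

9190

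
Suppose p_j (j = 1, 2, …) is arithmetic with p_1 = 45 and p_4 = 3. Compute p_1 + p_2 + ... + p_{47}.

Common difference d = (3 - 45) / (4 - 1) = -14.
p_j = 45 + (j - 1)·(-14).
p_{47} = -599; S = 47·(45 + (-599))/2 = -13019.

-13019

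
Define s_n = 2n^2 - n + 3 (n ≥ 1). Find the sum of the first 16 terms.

Over n = 1..16: Σn = 136, Σn² = 1496.
Total = (2)·1496 + (-1)·136 + (3)·16 = 2904.

2904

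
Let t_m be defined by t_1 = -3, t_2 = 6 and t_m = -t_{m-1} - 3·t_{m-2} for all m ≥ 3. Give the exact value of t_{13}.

1317

Iterate the recurrence:
t_3 = 3; t_4 = -21; t_5 = 12; …; t_{10} = -129; t_{11} = -852; t_{12} = 1239; t_{13} = 1317.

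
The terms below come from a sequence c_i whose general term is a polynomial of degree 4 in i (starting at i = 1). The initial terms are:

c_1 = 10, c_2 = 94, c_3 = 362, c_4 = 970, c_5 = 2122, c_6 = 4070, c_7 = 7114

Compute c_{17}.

198154

1st diffs: 84, 268, 608, 1152, 1948, 3044.
2nd diffs: 184, 340, 544, 796, 1096.
3rd diffs: 156, 204, 252, 300.
4th diffs: 48, 48, 48 (constant).
So c_i = 2i^4 + 6i^3 + 6i^2 - 6i + 2.
Evaluating at i = 17 gives c_{17} = 198154.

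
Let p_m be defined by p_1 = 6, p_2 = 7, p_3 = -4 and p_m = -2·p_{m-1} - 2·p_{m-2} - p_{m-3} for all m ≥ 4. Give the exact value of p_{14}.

Compute successive terms:
p_4 = -12, p_5 = 25, p_6 = -22, …, p_{11} = 25, p_{12} = -22, p_{13} = 6, p_{14} = 7.

7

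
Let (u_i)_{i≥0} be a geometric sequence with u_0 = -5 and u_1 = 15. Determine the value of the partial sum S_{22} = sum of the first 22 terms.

39226324510

Common ratio r = -3.
u_i = (-5)·(-3)^(i-0).
S = (-5)·((-3)^22 - 1)/(-3 - 1) = (-5)·(31381059609 - 1)/(-4) = 39226324510.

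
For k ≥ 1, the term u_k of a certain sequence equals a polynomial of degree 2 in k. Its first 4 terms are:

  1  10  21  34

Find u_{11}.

181

1st diffs: 9, 11, 13.
2nd diffs: 2, 2 (constant).
Newton forward-difference form: u_k = 1 + 9·C(k-1,1) + 2·C(k-1,2).
At k = 11: k-1 = 10, so u_{11} = 1 + 90 + 90 = 181.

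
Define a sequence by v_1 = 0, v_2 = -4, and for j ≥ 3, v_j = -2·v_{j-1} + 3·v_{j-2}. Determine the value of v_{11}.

Applying the relation repeatedly:
v_3 = 8, v_4 = -28, v_5 = 80, v_6 = -244, v_7 = 728, v_8 = -2188, v_9 = 6560, v_{10} = -19684, v_{11} = 59048.
(Characteristic roots are 1 and -3.)

59048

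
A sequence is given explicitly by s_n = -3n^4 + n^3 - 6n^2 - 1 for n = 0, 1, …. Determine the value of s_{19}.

s_{19} = -3·19^4 + 1·19^3 - 6·19^2 - 1 = -386271.

-386271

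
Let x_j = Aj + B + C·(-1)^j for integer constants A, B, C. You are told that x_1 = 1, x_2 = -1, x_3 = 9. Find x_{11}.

The three given values yield: A + B - C = 1; 2A + B + C = -1; 3A + B - C = 9.
Subtracting the first from the second: A + 2C = -2.
Subtracting the second from the third: A - 2C = 10.
Solving: C = -3, A = 4, then B = -6.
Hence x_{11} = 4·11 + (-6) + (-3)·(-1) = 41.

41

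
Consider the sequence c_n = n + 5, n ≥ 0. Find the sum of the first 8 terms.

Over n = 0..7: Σn = 28.
Total = (1)·28 + (5)·8 = 68.

68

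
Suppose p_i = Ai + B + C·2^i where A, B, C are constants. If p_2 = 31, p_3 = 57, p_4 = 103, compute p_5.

189

Plug in i = 2, 3, 4: 2A + B + 4C = 31; 3A + B + 8C = 57; 4A + B + 16C = 103.
Subtracting the first from the second: A + 4C = 26.
Subtracting the second from the third: A + 8C = 46.
Solving: C = 5, A = 6, then B = -1.
So p_i = 6·i + (-1) + 5·2^i; at i=5 this is 189.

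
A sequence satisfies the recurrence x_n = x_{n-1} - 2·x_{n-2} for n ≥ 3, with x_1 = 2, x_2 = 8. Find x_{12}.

x_3 = 4;  x_4 = -12;  x_5 = -20;  x_6 = 4;  x_7 = 44;  x_8 = 36;  x_9 = -52;  x_{10} = -124;  x_{11} = -20;  x_{12} = 228.

228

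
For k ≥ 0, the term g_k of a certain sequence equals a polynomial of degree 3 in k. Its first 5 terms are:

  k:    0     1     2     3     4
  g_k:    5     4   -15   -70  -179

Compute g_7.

-1010

1st diffs: -1, -19, -55, -109.
2nd diffs: -18, -36, -54.
3rd diffs: -18, -18 (constant).
Newton forward-difference form: g_k = 5 + (-1)·C(k,1) + (-18)·C(k,2) + (-18)·C(k,3).
At k = 7: k = 7, so g_7 = 5 - 7 - 378 - 630 = -1010.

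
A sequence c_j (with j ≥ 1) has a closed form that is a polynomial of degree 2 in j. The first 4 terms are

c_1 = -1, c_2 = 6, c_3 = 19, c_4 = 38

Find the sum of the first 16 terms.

4184

1st diffs: 7, 13, 19.
2nd diffs: 6, 6 (constant).
Newton forward-difference form: c_j = -1 + 7·C(j-1,1) + 6·C(j-1,2).
Continuing: …, 63, 94, 131, 174, …, c_{16} = 734.
Summing j = 1..16 (16 terms) gives 4184.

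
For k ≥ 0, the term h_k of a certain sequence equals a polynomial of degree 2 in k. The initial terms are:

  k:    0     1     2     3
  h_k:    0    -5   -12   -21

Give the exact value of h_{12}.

-192

1st diffs: -5, -7, -9.
2nd diffs: -2, -2 (constant).
Newton forward-difference form: h_k = (-5)·C(k,1) + (-2)·C(k,2).
At k = 12: k = 12, so h_{12} = -60 - 132 = -192.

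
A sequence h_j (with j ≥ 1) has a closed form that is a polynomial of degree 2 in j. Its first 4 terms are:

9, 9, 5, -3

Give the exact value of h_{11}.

1st diffs: 0, -4, -8.
2nd diffs: -4, -4 (constant).
Newton forward-difference form: h_j = 9 + (-4)·C(j-1,2).
At j = 11: j-1 = 10, so h_{11} = 9 - 180 = -171.

-171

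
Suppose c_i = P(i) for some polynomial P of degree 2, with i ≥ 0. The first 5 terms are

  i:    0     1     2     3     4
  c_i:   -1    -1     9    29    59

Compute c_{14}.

909

1st diffs: 0, 10, 20, 30.
2nd diffs: 10, 10, 10 (constant).
So c_i = 5i^2 - 5i - 1.
Evaluating at i = 14 gives c_{14} = 909.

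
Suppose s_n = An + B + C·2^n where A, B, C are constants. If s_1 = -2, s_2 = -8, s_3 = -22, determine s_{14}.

The three given values yield: A + B + 2C = -2; 2A + B + 4C = -8; 3A + B + 8C = -22.
Subtracting the first from the second: A + 2C = -6.
Subtracting the second from the third: A + 4C = -14.
Solving: C = -4, A = 2, then B = 4.
So s_n = 2·n + 4 + (-4)·2^n; at n=14 this is -65504.

-65504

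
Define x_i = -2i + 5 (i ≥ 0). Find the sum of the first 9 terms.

Over i = 0..8: Σi = 36.
Total = (-2)·36 + (5)·9 = -27.

-27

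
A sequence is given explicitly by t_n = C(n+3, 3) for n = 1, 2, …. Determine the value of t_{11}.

364

C(14, 3) = 364, so t_{11} = 364.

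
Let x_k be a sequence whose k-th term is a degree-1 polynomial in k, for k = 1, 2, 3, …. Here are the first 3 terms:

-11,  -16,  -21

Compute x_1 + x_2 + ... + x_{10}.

1st diffs: -5, -5 (constant).
So x_k = -5k - 6.
Continuing: …, -26, -31, -36, -41, …, x_{10} = -56.
Summing k = 1..10 (10 terms) gives -335.

-335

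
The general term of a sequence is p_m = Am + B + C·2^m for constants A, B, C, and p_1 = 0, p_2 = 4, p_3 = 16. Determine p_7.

Write the equations: A + B + 2C = 0; 2A + B + 4C = 4; 3A + B + 8C = 16.
Subtracting the first from the second: A + 2C = 4.
Subtracting the second from the third: A + 4C = 12.
Solving: C = 4, A = -4, then B = -4.
Hence p_7 = -4·7 + (-4) + 4·128 = 480.

480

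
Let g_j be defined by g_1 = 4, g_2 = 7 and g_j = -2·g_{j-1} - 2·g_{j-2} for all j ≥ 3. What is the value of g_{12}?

Compute successive terms:
g_3 = -22;  g_4 = 30;  g_5 = -16;  g_6 = -28;  g_7 = 88;  g_8 = -120;  g_9 = 64;  g_{10} = 112;  g_{11} = -352;  g_{12} = 480.

480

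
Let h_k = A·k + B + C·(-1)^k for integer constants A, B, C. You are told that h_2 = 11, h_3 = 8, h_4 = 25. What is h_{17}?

106

Plug in k = 2, 3, 4: 2A + B + C = 11; 3A + B - C = 8; 4A + B + C = 25.
Subtracting the first from the second: A - 2C = -3.
Subtracting the second from the third: A + 2C = 17.
Solving: C = 5, A = 7, then B = -8.
So h_k = 7·k + (-8) + 5·(-1)^k; at k=17 this is 106.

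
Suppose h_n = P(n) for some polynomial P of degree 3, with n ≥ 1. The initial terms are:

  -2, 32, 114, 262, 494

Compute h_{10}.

3544

1st diffs: 34, 82, 148, 232.
2nd diffs: 48, 66, 84.
3rd diffs: 18, 18 (constant).
Newton forward-difference form: h_n = -2 + 34·C(n-1,1) + 48·C(n-1,2) + 18·C(n-1,3).
At n = 10: n-1 = 9, so h_{10} = -2 + 306 + 1728 + 1512 = 3544.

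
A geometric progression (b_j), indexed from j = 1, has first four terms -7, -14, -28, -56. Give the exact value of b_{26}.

Common ratio r = 2.
b_j = (-7)·2^(j-1).
b_{26} = (-7)·2^25 = -234881024.

-234881024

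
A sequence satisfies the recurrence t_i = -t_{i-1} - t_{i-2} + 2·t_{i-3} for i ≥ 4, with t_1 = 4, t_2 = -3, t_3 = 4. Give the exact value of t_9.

88

t_4 = 7;  t_5 = -17;  t_6 = 18;  t_7 = 13;  t_8 = -65;  t_9 = 88.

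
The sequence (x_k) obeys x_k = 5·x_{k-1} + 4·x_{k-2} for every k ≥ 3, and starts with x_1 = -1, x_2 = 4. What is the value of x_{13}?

607914784

Step forward from the initial values:
x_3 = 16  x_4 = 96  x_5 = 544  …  x_{10} = 3279904  x_{11} = 18700576  x_{12} = 106622496  x_{13} = 607914784.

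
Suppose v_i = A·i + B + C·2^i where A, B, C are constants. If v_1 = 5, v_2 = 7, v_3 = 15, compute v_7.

Plug in i = 1, 2, 3: A + B + 2C = 5; 2A + B + 4C = 7; 3A + B + 8C = 15.
Subtracting the first from the second: A + 2C = 2.
Subtracting the second from the third: A + 4C = 8.
Solving: C = 3, A = -4, then B = 3.
Therefore v_7 = -28 + 3 + 3·128 = 359.

359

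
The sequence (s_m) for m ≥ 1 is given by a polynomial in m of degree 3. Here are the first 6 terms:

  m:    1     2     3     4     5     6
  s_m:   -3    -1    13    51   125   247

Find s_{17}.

8189

1st diffs: 2, 14, 38, 74, 122.
2nd diffs: 12, 24, 36, 48.
3rd diffs: 12, 12, 12 (constant).
Newton forward-difference form: s_m = -3 + 2·C(m-1,1) + 12·C(m-1,2) + 12·C(m-1,3).
At m = 17: m-1 = 16, so s_{17} = -3 + 32 + 1440 + 6720 = 8189.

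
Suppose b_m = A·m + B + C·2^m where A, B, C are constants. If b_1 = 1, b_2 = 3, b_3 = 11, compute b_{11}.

6099

The three given values yield: A + B + 2C = 1; 2A + B + 4C = 3; 3A + B + 8C = 11.
Subtracting the first from the second: A + 2C = 2.
Subtracting the second from the third: A + 4C = 8.
Solving: C = 3, A = -4, then B = -1.
Therefore b_{11} = -44 + (-1) + 3·2048 = 6099.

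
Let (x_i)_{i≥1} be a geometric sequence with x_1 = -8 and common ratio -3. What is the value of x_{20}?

9298091736

x_i = (-8)·(-3)^(i-1).
x_{20} = (-8)·(-3)^19 = 9298091736.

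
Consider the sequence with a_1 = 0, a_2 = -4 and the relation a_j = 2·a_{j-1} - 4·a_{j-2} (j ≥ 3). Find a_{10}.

0

a_3 = -8, a_4 = 0, a_5 = 32, a_6 = 64, a_7 = 0, a_8 = -256, a_9 = -512, a_{10} = 0.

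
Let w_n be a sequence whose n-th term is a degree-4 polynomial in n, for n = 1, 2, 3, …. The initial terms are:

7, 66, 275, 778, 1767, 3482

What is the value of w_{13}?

66055

1st diffs: 59, 209, 503, 989, 1715.
2nd diffs: 150, 294, 486, 726.
3rd diffs: 144, 192, 240.
4th diffs: 48, 48 (constant).
Newton forward-difference form: w_n = 7 + 59·C(n-1,1) + 150·C(n-1,2) + 144·C(n-1,3) + 48·C(n-1,4).
At n = 13: n-1 = 12, so w_{13} = 7 + 708 + 9900 + 31680 + 23760 = 66055.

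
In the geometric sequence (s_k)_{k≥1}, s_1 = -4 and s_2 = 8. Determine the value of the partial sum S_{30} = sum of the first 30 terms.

1431655764

Common ratio r = -2.
s_k = (-4)·(-2)^(k-1).
S = (-4)·((-2)^30 - 1)/(-2 - 1) = (-4)·(1073741824 - 1)/(-3) = 1431655764.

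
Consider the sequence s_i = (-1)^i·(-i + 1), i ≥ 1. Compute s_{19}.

(-1)^19 = -1; -i + 1 at i=19 is -18; so s_{19} = 18.

18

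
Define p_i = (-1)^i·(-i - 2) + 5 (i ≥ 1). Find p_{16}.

-13

(-1)^16 = 1; -i - 2 at i=16 is -18; so p_{16} = -13.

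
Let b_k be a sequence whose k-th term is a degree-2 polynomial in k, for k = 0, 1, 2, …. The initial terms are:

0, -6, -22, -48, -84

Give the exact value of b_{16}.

1st diffs: -6, -16, -26, -36.
2nd diffs: -10, -10, -10 (constant).
So b_k = -5k^2 - k.
Evaluating at k = 16 gives b_{16} = -1296.

-1296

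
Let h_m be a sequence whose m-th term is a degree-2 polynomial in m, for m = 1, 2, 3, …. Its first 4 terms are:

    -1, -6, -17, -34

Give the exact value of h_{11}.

1st diffs: -5, -11, -17.
2nd diffs: -6, -6 (constant).
So h_m = -3m^2 + 4m - 2.
Evaluating at m = 11 gives h_{11} = -321.

-321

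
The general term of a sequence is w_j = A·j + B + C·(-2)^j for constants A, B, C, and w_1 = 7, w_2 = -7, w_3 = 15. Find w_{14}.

-32791

Plug in j = 1, 2, 3: A + B - 2C = 7; 2A + B + 4C = -7; 3A + B - 8C = 15.
Subtracting the first from the second: A + 6C = -14.
Subtracting the second from the third: A - 12C = 22.
Solving: C = -2, A = -2, then B = 5.
Hence w_{14} = -2·14 + 5 + (-2)·16384 = -32791.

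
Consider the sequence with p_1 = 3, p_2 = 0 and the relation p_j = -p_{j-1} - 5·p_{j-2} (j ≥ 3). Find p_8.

840

Step forward from the initial values:
p_3 = -15; p_4 = 15; p_5 = 60; p_6 = -135; p_7 = -165; p_8 = 840.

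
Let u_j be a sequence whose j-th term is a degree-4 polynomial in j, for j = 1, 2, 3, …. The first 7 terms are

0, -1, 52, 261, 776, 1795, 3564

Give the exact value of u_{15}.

90076

1st diffs: -1, 53, 209, 515, 1019, 1769.
2nd diffs: 54, 156, 306, 504, 750.
3rd diffs: 102, 150, 198, 246.
4th diffs: 48, 48, 48 (constant).
So u_j = 2j^4 - 3j^3 - 5j^2 + 5j + 1.
Evaluating at j = 15 gives u_{15} = 90076.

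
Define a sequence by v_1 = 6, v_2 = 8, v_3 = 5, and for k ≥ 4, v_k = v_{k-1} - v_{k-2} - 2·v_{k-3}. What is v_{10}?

Applying the relation repeatedly:
v_4 = -15  v_5 = -36  v_6 = -31  v_7 = 35  v_8 = 138  v_9 = 165  v_{10} = -43.

-43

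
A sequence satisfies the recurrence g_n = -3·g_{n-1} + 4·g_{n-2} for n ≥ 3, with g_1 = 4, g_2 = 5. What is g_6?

209

Compute successive terms:
g_3 = 1;  g_4 = 17;  g_5 = -47;  g_6 = 209.
(Characteristic roots are 1 and -4.)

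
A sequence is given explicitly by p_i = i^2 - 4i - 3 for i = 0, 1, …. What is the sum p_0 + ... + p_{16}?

Over i = 0..16: Σi = 136, Σi² = 1496.
Total = (1)·1496 + (-4)·136 + (-3)·17 = 901.

901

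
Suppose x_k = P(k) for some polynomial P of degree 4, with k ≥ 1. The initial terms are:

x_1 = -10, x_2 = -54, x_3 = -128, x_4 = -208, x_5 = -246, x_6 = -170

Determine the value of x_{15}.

1st diffs: -44, -74, -80, -38, 76.
2nd diffs: -30, -6, 42, 114.
3rd diffs: 24, 48, 72.
4th diffs: 24, 24 (constant).
So x_k = k^4 - 6k^3 - 4k^2 - 5k + 4.
Evaluating at k = 15 gives x_{15} = 29404.

29404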